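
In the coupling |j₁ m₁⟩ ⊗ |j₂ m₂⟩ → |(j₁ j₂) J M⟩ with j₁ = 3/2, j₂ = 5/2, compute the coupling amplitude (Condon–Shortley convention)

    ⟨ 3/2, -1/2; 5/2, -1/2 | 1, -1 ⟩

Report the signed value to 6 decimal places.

√[3·3!0!2!/6! · 1!2!2!3!0!2!] = √(12/5)
  +(−1)^2/∏(2,1,0,0,0,2)! = 1/4  (running 1/4)
⟨..|..⟩ = √(12/5)·(1/4) = +0.387298

+√(3/20) ≈ +0.387298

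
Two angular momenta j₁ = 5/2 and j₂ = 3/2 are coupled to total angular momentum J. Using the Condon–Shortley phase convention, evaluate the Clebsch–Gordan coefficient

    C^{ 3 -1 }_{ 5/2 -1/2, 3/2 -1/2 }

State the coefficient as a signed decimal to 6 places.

triangle: 1!*4!*2!/8! = 48/40320
(j±m)!: 2!*3!*1!*2!*2!*4! = 1152
prefactor² = (2J+1)*Δ*N² = 48/5
  k=0: +1/(0!*1!*3!*1!*1!*1!) = 1/6
  k=1: −1/(1!*0!*2!*0!*2!*2!) = -1/8
Σ = 1/24  ⇒  CG² = 48/5*1/24² = 1/60
CG = +√(1/60) = +0.129099

+√(1/60) = +0.129099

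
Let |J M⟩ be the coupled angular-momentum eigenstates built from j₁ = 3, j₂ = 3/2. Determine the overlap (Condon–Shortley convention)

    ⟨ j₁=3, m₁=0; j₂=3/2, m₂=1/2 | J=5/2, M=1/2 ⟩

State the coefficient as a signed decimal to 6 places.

√[6·2!4!1!/8! · 3!3!2!1!3!2!] = √(216/35)
  +(−1)^1/∏(1,1,2,1,2,0)! = -1/4  (running -1/4)
  +(−1)^2/∏(2,0,1,0,3,1)! = 1/12  (running -1/6)
⟨..|..⟩ = √(216/35)·(-1/6) = -0.414039

-0.414039  (= −√(6/35))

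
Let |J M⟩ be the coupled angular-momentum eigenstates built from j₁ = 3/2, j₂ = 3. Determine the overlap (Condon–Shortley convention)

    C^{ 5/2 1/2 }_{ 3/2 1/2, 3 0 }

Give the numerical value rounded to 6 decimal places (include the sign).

j₁+j₂−J=2  J+j₁−j₂=1  J−j₁+j₂=4  j₁+j₂+J+1=8
(j₁±m₁, j₂±m₂, J±M) = (2,1,3,3,3,2)
P² = 216/35
sum k=0..1:
  [0] +1/12 = 1/12
  [1] −1/4 = -1/4
S = -1/6
C² = P²·S² = 6/35 ; C = -0.414039

−√(6/35) = -0.414039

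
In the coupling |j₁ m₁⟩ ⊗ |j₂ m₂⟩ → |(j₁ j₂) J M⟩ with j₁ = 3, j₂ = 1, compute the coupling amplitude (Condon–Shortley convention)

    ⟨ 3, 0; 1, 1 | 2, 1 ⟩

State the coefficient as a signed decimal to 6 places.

+0.377964

√[5·2!4!0!/7! · 3!3!2!0!3!1!] = √(144/7)
  +(−1)^2/∏(2,0,1,0,3,0)! = 1/12  (running 1/12)
⟨..|..⟩ = √(144/7)·(1/12) = +0.377964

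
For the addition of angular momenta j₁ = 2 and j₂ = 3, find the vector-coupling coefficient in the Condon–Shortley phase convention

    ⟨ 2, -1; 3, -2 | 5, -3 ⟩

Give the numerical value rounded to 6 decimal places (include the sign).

+0.730297

j₁+j₂−J=0  J+j₁−j₂=4  J−j₁+j₂=6  j₁+j₂+J+1=11
(j₁±m₁, j₂±m₂, J±M) = (1,3,1,5,2,8)
P² = 276480
sum k=0..0:
  [0] +1/720 = 1/720
S = 1/720
C² = P²·S² = 8/15 ; C = +0.730297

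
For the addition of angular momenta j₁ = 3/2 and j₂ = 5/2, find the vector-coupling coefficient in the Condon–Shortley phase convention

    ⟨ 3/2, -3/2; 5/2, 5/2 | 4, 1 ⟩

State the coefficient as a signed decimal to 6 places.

+√(1/56) = +0.133631

√[9·0!3!5!/9! · 0!3!5!0!5!3!] = √(64800/7)
  +(−1)^0/∏(0,0,3,5,0,0)! = 1/720  (running 1/720)
⟨..|..⟩ = √(64800/7)·(1/720) = +0.133631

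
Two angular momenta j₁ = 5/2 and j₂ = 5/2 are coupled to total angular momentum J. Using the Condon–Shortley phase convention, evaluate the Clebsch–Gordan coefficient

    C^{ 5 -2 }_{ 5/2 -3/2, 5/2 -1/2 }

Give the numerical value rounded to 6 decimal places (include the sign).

triangle: 0!·5!·5!/11! = 14400/39916800
(j±m)!: 1!·4!·2!·3!·3!·7! = 8709120
prefactor² = (2J+1)·Δ·N² = 34560
  k=0: +1/(0!·0!·4!·2!·1!·3!) = 1/288
Σ = 1/288  ⇒  CG² = 34560·1/288² = 5/12
CG = +√(5/12) = +0.645497

+√(5/12) = +0.645497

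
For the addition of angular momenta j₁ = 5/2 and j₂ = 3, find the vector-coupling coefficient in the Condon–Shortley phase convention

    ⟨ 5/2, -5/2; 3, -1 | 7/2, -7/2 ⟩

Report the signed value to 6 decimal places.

√[8·2!3!4!/10! · 0!5!2!4!0!7!] = √(18432)
  +(−1)^2/∏(2,0,3,0,0,4)! = 1/288  (running 1/288)
⟨..|..⟩ = √(18432)·(1/288) = +0.471405

+0.471405  (= +√(2/9))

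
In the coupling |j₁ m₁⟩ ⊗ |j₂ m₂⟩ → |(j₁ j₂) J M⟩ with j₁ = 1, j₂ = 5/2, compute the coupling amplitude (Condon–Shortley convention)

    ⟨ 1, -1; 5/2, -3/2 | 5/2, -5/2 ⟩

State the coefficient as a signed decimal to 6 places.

j₁+j₂−J=1  J+j₁−j₂=1  J−j₁+j₂=4  j₁+j₂+J+1=7
(j₁±m₁, j₂±m₂, J±M) = (0,2,1,4,0,5)
P² = 1152/7
sum k=1..1:
  [1] −1/24 = -1/24
S = -1/24
C² = P²·S² = 2/7 ; C = -0.534522

-0.534522  (= −√(2/7))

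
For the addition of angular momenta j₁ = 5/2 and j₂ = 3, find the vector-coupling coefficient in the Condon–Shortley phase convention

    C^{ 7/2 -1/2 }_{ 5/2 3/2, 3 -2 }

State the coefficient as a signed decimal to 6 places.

triangle: 2!·3!·4!/10! = 288/3628800
(j±m)!: 4!·1!·1!·5!·3!·4! = 414720
prefactor² = (2J+1)·Δ·N² = 9216/35
  k=0: +1/(0!·2!·1!·1!·2!·3!) = 1/24
  k=1: −1/(1!·1!·0!·0!·3!·4!) = -1/144
Σ = 5/144  ⇒  CG² = 9216/35·5/144² = 20/63
CG = +√(20/63) = +0.563436

+√(20/63) = +0.563436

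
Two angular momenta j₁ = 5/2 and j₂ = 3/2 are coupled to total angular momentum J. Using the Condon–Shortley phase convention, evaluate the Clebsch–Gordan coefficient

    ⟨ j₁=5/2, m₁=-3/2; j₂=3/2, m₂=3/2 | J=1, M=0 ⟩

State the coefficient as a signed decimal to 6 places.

-0.447214

j₁+j₂−J=3  J+j₁−j₂=2  J−j₁+j₂=0  j₁+j₂+J+1=6
(j₁±m₁, j₂±m₂, J±M) = (1,4,3,0,1,1)
P² = 36/5
sum k=3..3:
  [3] −1/6 = -1/6
S = -1/6
C² = P²·S² = 1/5 ; C = -0.447214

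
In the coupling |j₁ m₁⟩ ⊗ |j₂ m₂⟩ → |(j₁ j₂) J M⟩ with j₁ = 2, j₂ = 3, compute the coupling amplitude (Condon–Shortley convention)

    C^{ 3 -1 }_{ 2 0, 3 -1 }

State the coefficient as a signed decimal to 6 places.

−√(3/20) ≈ -0.387298

√[7·2!2!4!/9! · 2!2!2!4!2!4!] = √(256/15)
  +(−1)^0/∏(0,2,2,2,0,2)! = 1/16  (running 1/16)
  +(−1)^1/∏(1,1,1,1,1,3)! = -1/6  (running -5/48)
  +(−1)^2/∏(2,0,0,0,2,4)! = 1/96  (running -3/32)
⟨..|..⟩ = √(256/15)·(-3/32) = -0.387298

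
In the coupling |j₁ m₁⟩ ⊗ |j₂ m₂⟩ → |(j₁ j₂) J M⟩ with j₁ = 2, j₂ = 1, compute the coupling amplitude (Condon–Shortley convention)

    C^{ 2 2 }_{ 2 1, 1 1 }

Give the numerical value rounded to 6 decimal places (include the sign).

triangle: 1!*3!*1!/6! = 6/720
(j±m)!: 3!*1!*2!*0!*4!*0! = 288
prefactor² = (2J+1)*Δ*N² = 12
  k=1: −1/(1!*0!*0!*1!*3!*0!) = -1/6
Σ = -1/6  ⇒  CG² = 12*(-1/6)² = 1/3
CG = −√(1/3) = -0.577350

−√(1/3) = -0.577350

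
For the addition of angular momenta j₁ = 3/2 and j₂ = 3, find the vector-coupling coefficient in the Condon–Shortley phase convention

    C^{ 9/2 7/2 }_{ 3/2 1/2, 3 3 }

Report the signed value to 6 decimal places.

+√(1/3) ≈ +0.577350

j₁+j₂−J=0  J+j₁−j₂=3  J−j₁+j₂=6  j₁+j₂+J+1=10
(j₁±m₁, j₂±m₂, J±M) = (2,1,6,0,8,1)
P² = 691200
sum k=0..0:
  [0] +1/1440 = 1/1440
S = 1/1440
C² = P²·S² = 1/3 ; C = +0.577350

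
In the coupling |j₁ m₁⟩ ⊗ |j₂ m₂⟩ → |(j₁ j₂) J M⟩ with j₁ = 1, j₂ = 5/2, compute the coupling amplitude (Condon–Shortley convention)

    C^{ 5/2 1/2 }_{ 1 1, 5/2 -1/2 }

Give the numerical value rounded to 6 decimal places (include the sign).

+0.717137

√[6·1!1!4!/7! · 2!0!2!3!3!2!] = √(288/35)
  +(−1)^0/∏(0,1,0,2,1,2)! = 1/4  (running 1/4)
⟨..|..⟩ = √(288/35)·(1/4) = +0.717137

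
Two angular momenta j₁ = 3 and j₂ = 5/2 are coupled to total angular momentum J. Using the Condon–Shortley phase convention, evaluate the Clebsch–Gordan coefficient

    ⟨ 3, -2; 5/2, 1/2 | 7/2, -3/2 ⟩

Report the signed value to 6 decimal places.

+√(2/21) = +0.308607

j₁+j₂−J=2  J+j₁−j₂=4  J−j₁+j₂=3  j₁+j₂+J+1=10
(j₁±m₁, j₂±m₂, J±M) = (1,5,3,2,2,5)
P² = 1536/7
sum k=1..2:
  [1] −1/48 = -1/48
  [2] +1/24 = 1/24
S = 1/48
C² = P²·S² = 2/21 ; C = +0.308607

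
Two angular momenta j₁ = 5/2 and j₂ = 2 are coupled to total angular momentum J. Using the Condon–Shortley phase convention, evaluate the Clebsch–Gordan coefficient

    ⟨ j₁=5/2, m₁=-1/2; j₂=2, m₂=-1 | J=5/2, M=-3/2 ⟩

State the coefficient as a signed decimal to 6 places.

−√(6/35) = -0.414039

triangle: 2!*3!*2!/8! = 24/40320
(j±m)!: 2!*3!*1!*3!*1!*4! = 1728
prefactor² = (2J+1)*Δ*N² = 216/35
  k=0: +1/(0!*2!*3!*1!*0!*1!) = 1/12
  k=1: −1/(1!*1!*2!*0!*1!*2!) = -1/4
Σ = -1/6  ⇒  CG² = 216/35*(-1/6)² = 6/35
CG = −√(6/35) = -0.414039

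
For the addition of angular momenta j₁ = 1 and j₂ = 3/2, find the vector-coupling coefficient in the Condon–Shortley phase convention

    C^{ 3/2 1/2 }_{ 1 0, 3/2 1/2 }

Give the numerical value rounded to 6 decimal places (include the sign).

−√(1/15) ≈ -0.258199

√[4·1!1!2!/5! · 1!1!2!1!2!1!] = √(4/15)
  +(−1)^0/∏(0,1,1,2,0,0)! = 1/2  (running 1/2)
  +(−1)^1/∏(1,0,0,1,1,1)! = -1  (running -1/2)
⟨..|..⟩ = √(4/15)·(-1/2) = -0.258199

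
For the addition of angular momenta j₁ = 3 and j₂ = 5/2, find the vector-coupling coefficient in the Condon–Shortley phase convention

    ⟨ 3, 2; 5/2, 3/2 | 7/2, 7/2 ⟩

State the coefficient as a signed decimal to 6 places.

−√(4/9) = -0.666667

√[8·2!4!3!/10! · 5!1!4!1!7!0!] = √(9216)
  +(−1)^1/∏(1,1,0,3,4,0)! = -1/144  (running -1/144)
⟨..|..⟩ = √(9216)·(-1/144) = -0.666667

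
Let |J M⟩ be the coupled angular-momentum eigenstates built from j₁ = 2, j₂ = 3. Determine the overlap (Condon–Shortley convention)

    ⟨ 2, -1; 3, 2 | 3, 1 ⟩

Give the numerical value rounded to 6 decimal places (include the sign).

+√(1/4) = +0.500000

triangle: 2!·2!·4!/9! = 96/362880
(j±m)!: 1!·3!·5!·1!·4!·2! = 34560
prefactor² = (2J+1)·Δ·N² = 64
  k=1: −1/(1!·1!·2!·4!·0!·0!) = -1/48
  k=2: +1/(2!·0!·1!·3!·1!·1!) = 1/12
Σ = 1/16  ⇒  CG² = 64·1/16² = 1/4
CG = +√(1/4) = +0.500000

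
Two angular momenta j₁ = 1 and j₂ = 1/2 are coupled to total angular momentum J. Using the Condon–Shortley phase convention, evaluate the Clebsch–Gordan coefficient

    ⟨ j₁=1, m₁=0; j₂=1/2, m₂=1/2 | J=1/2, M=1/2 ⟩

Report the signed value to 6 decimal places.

√[2·1!1!0!/3! · 1!1!1!0!1!0!] = √(1/3)
  +(−1)^1/∏(1,0,0,0,1,0)! = -1  (running -1)
⟨..|..⟩ = √(1/3)·(-1) = -0.577350

-0.577350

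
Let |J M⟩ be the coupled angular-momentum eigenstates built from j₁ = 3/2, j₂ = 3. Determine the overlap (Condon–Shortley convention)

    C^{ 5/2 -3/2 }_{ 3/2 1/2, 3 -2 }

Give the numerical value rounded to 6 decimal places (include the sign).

triangle: 2!×1!×4!/8! = 48/40320
(j±m)!: 2!×1!×1!×5!×1!×4! = 5760
prefactor² = (2J+1)×Δ×N² = 288/7
  k=0: +1/(0!×2!×1!×1!×0!×3!) = 1/12
  k=1: −1/(1!×1!×0!×0!×1!×4!) = -1/24
Σ = 1/24  ⇒  CG² = 288/7×1/24² = 1/14
CG = +√(1/14) = +0.267261

+0.267261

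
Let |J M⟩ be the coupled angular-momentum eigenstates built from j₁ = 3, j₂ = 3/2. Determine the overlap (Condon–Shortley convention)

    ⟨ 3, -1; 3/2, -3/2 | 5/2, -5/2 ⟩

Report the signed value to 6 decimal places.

triangle: 2!×4!×1!/8! = 48/40320
(j±m)!: 2!×4!×0!×3!×0!×5! = 34560
prefactor² = (2J+1)×Δ×N² = 1728/7
  k=0: +1/(0!×2!×4!×0!×0!×1!) = 1/48
Σ = 1/48  ⇒  CG² = 1728/7×1/48² = 3/28
CG = +√(3/28) = +0.327327

+√(3/28) = +0.327327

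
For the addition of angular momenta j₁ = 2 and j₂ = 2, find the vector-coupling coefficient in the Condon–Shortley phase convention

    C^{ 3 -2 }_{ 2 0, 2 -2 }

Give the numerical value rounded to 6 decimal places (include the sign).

+0.707107  (= +√(1/2))

triangle: 1!*3!*3!/8! = 36/40320
(j±m)!: 2!*2!*0!*4!*1!*5! = 11520
prefactor² = (2J+1)*Δ*N² = 72
  k=0: +1/(0!*1!*2!*0!*1!*3!) = 1/12
Σ = 1/12  ⇒  CG² = 72*1/12² = 1/2
CG = +√(1/2) = +0.707107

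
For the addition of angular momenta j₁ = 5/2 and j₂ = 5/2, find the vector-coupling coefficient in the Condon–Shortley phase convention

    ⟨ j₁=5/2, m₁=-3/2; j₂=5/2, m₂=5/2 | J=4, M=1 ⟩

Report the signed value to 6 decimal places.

-0.377964

√[9·1!4!4!/10! · 1!4!5!0!5!3!] = √(20736/7)
  +(−1)^1/∏(1,0,3,4,1,0)! = -1/144  (running -1/144)
⟨..|..⟩ = √(20736/7)·(-1/144) = -0.377964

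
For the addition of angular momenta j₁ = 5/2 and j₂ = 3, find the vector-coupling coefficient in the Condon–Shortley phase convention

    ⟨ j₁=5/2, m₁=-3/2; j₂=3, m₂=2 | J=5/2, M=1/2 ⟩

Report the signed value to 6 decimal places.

-0.267261  (= −√(1/14))

j₁+j₂−J=3  J+j₁−j₂=2  J−j₁+j₂=3  j₁+j₂+J+1=9
(j₁±m₁, j₂±m₂, J±M) = (1,4,5,1,3,2)
P² = 288/7
sum k=2..3:
  [2] +1/24 = 1/24
  [3] −1/12 = -1/12
S = -1/24
C² = P²·S² = 1/14 ; C = -0.267261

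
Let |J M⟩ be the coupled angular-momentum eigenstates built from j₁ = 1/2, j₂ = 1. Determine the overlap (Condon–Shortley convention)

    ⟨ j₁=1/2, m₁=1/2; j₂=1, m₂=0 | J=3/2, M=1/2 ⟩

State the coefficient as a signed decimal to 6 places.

√[4·0!1!2!/4! · 1!0!1!1!2!1!] = √(2/3)
  +(−1)^0/∏(0,0,0,1,1,1)! = 1  (running 1)
⟨..|..⟩ = √(2/3)·(1) = +0.816497

+√(2/3) ≈ +0.816497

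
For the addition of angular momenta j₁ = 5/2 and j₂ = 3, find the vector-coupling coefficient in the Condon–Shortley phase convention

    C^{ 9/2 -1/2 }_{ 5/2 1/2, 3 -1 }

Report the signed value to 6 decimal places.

triangle: 1!*4!*5!/11! = 2880/39916800
(j±m)!: 3!*2!*2!*4!*4!*5! = 1658880
prefactor² = (2J+1)*Δ*N² = 92160/77
  k=0: +1/(0!*1!*2!*2!*2!*3!) = 1/48
  k=1: −1/(1!*0!*1!*1!*3!*4!) = -1/144
Σ = 1/72  ⇒  CG² = 92160/77*1/72² = 160/693
CG = +√(160/693) = +0.480500

+√(160/693) ≈ +0.480500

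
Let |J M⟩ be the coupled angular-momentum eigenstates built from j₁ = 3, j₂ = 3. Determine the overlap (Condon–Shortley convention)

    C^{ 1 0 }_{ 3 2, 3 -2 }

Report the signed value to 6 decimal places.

-0.377964

triangle: 5!·1!·1!/8! = 120/40320
(j±m)!: 5!·1!·1!·5!·1!·1! = 14400
prefactor² = (2J+1)·Δ·N² = 900/7
  k=0: +1/(0!·5!·1!·1!·0!·0!) = 1/120
  k=1: −1/(1!·4!·0!·0!·1!·1!) = -1/24
Σ = -1/30  ⇒  CG² = 900/7·(-1/30)² = 1/7
CG = −√(1/7) = -0.377964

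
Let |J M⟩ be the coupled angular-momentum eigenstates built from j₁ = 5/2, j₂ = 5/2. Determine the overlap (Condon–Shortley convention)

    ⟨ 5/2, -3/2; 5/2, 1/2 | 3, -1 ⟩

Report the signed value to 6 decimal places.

+√(1/30) = +0.182574

√[7·2!3!3!/9! · 1!4!3!2!2!4!] = √(96/5)
  +(−1)^1/∏(1,1,3,2,0,1)! = -1/12  (running -1/12)
  +(−1)^2/∏(2,0,2,1,1,2)! = 1/8  (running 1/24)
⟨..|..⟩ = √(96/5)·(1/24) = +0.182574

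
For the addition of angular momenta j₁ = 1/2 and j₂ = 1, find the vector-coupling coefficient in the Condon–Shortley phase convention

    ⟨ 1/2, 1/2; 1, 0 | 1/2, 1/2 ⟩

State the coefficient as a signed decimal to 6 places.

+0.577350

√[2·1!0!1!/3! · 1!0!1!1!1!0!] = √(1/3)
  +(−1)^0/∏(0,1,0,1,0,0)! = 1  (running 1)
⟨..|..⟩ = √(1/3)·(1) = +0.577350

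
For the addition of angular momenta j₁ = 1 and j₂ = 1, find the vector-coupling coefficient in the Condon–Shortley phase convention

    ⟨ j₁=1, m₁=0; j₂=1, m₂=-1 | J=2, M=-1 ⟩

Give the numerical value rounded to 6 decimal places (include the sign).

+√(1/2) ≈ +0.707107

j₁+j₂−J=0  J+j₁−j₂=2  J−j₁+j₂=2  j₁+j₂+J+1=5
(j₁±m₁, j₂±m₂, J±M) = (1,1,0,2,1,3)
P² = 2
sum k=0..0:
  [0] +1/2 = 1/2
S = 1/2
C² = P²·S² = 1/2 ; C = +0.707107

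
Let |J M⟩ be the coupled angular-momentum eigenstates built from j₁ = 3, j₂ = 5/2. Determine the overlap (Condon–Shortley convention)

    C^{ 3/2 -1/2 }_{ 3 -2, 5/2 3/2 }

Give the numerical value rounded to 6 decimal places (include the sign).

√[4·4!2!1!/8! · 1!5!4!1!1!2!] = √(192/7)
  +(−1)^3/∏(3,1,2,1,0,0)! = -1/12  (running -1/12)
  +(−1)^4/∏(4,0,1,0,1,1)! = 1/24  (running -1/24)
⟨..|..⟩ = √(192/7)·(-1/24) = -0.218218

-0.218218  (= −√(1/21))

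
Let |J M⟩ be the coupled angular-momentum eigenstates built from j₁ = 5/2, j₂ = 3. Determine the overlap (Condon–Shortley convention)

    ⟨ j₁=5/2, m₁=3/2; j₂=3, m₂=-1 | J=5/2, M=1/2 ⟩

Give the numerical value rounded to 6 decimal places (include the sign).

-0.169031

√[6·3!2!3!/9! · 4!1!2!4!3!2!] = √(576/35)
  +(−1)^0/∏(0,3,1,2,1,1)! = 1/12  (running 1/12)
  +(−1)^1/∏(1,2,0,1,2,2)! = -1/8  (running -1/24)
⟨..|..⟩ = √(576/35)·(-1/24) = -0.169031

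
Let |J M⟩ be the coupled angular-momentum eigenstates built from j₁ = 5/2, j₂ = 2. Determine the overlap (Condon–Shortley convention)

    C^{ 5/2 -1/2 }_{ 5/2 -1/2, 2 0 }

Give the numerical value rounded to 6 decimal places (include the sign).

-0.478091  (= −√(8/35))

triangle: 2!*3!*2!/8! = 24/40320
(j±m)!: 2!*3!*2!*2!*2!*3! = 576
prefactor² = (2J+1)*Δ*N² = 72/35
  k=0: +1/(0!*2!*3!*2!*0!*0!) = 1/24
  k=1: −1/(1!*1!*2!*1!*1!*1!) = -1/2
  k=2: +1/(2!*0!*1!*0!*2!*2!) = 1/8
Σ = -1/3  ⇒  CG² = 72/35*(-1/3)² = 8/35
CG = −√(8/35) = -0.478091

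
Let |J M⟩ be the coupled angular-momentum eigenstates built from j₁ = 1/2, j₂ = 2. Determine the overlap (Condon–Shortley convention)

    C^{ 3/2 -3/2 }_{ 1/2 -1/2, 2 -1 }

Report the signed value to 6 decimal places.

−√(1/5) ≈ -0.447214

triangle: 1!·0!·3!/5! = 6/120
(j±m)!: 0!·1!·1!·3!·0!·3! = 36
prefactor² = (2J+1)·Δ·N² = 36/5
  k=1: −1/(1!·0!·0!·0!·0!·3!) = -1/6
Σ = -1/6  ⇒  CG² = 36/5·(-1/6)² = 1/5
CG = −√(1/5) = -0.447214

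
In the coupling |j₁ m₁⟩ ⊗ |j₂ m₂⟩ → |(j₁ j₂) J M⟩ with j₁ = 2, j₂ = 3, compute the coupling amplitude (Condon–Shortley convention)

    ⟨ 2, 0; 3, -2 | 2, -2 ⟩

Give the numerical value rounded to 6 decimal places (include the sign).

triangle: 3!×1!×3!/8! = 36/40320
(j±m)!: 2!×2!×1!×5!×0!×4! = 11520
prefactor² = (2J+1)×Δ×N² = 360/7
  k=1: −1/(1!×2!×1!×0!×0!×3!) = -1/12
Σ = -1/12  ⇒  CG² = 360/7×(-1/12)² = 5/14
CG = −√(5/14) = -0.597614

-0.597614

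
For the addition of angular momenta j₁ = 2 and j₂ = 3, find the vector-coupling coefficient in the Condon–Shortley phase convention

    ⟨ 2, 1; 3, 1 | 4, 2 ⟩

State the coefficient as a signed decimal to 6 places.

+√(1/28) = +0.188982

triangle: 1!×3!×5!/10! = 720/3628800
(j±m)!: 3!×1!×4!×2!×6!×2! = 414720
prefactor² = (2J+1)×Δ×N² = 5184/7
  k=0: +1/(0!×1!×1!×4!×2!×1!) = 1/48
  k=1: −1/(1!×0!×0!×3!×3!×2!) = -1/72
Σ = 1/144  ⇒  CG² = 5184/7×1/144² = 1/28
CG = +√(1/28) = +0.188982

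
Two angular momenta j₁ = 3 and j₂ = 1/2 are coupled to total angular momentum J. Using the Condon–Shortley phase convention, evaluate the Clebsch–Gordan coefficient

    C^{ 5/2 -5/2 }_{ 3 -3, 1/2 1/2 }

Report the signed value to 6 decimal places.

−√(6/7) = -0.925820

√[6·1!5!0!/7! · 0!6!1!0!0!5!] = √(86400/7)
  +(−1)^1/∏(1,0,5,0,0,0)! = -1/120  (running -1/120)
⟨..|..⟩ = √(86400/7)·(-1/120) = -0.925820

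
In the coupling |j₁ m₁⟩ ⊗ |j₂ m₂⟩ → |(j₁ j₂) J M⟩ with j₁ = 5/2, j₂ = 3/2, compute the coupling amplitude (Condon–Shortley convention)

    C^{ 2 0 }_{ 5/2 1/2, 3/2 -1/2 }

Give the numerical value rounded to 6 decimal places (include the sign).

−√(1/14) = -0.267261

j₁+j₂−J=2  J+j₁−j₂=3  J−j₁+j₂=1  j₁+j₂+J+1=7
(j₁±m₁, j₂±m₂, J±M) = (3,2,1,2,2,2)
P² = 8/7
sum k=0..1:
  [0] +1/4 = 1/4
  [1] −1/2 = -1/2
S = -1/4
C² = P²·S² = 1/14 ; C = -0.267261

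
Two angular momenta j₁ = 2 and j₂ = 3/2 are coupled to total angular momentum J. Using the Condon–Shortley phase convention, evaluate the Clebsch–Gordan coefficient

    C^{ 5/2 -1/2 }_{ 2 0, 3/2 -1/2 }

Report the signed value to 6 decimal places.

j₁+j₂−J=1  J+j₁−j₂=3  J−j₁+j₂=2  j₁+j₂+J+1=7
(j₁±m₁, j₂±m₂, J±M) = (2,2,1,2,2,3)
P² = 48/35
sum k=0..1:
  [0] +1/2 = 1/2
  [1] −1/4 = -1/4
S = 1/4
C² = P²·S² = 3/35 ; C = +0.292770

+√(3/35) ≈ +0.292770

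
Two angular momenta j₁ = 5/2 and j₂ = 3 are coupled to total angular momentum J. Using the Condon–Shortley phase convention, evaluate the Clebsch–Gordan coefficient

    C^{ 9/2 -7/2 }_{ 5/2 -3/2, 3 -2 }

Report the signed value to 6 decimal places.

√[10·1!4!5!/11! · 1!4!1!5!1!8!] = √(921600/11)
  +(−1)^0/∏(0,1,4,1,0,4)! = 1/576  (running 1/576)
  +(−1)^1/∏(1,0,3,0,1,5)! = -1/720  (running 1/2880)
⟨..|..⟩ = √(921600/11)·(1/2880) = +0.100504

+0.100504  (= +√(1/99))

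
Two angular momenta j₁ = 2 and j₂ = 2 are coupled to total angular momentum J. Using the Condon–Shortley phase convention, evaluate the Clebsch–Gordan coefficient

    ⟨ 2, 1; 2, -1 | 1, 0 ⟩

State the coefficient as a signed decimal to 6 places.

-0.316228

√[3·3!1!1!/6! · 3!1!1!3!1!1!] = √(9/10)
  +(−1)^0/∏(0,3,1,1,0,0)! = 1/6  (running 1/6)
  +(−1)^1/∏(1,2,0,0,1,1)! = -1/2  (running -1/3)
⟨..|..⟩ = √(9/10)·(-1/3) = -0.316228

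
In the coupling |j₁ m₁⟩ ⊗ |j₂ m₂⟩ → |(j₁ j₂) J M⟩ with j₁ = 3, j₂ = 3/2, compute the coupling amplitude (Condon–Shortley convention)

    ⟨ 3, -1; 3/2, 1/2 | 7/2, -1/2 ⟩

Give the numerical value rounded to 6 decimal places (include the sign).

−√(2/7) ≈ -0.534522

triangle: 1!×5!×2!/9! = 240/362880
(j±m)!: 2!×4!×2!×1!×3!×4! = 13824
prefactor² = (2J+1)×Δ×N² = 512/7
  k=0: +1/(0!×1!×4!×2!×1!×0!) = 1/48
  k=1: −1/(1!×0!×3!×1!×2!×1!) = -1/12
Σ = -1/16  ⇒  CG² = 512/7×(-1/16)² = 2/7
CG = −√(2/7) = -0.534522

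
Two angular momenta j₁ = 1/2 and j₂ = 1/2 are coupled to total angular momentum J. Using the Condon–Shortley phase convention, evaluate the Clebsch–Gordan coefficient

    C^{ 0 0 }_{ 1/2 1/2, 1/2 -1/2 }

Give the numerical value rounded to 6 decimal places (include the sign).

+√(1/2) ≈ +0.707107

triangle: 1!×0!×0!/2! = 1/2
(j±m)!: 1!×0!×0!×1!×0!×0! = 1
prefactor² = (2J+1)×Δ×N² = 1/2
  k=0: +1/(0!×1!×0!×0!×0!×0!) = 1
Σ = 1  ⇒  CG² = 1/2×1² = 1/2
CG = +√(1/2) = +0.707107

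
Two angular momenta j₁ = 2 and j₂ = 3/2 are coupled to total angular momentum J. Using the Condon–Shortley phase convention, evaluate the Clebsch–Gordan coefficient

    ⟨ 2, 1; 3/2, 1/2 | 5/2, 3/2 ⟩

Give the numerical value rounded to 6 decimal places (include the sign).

j₁+j₂−J=1  J+j₁−j₂=3  J−j₁+j₂=2  j₁+j₂+J+1=7
(j₁±m₁, j₂±m₂, J±M) = (3,1,2,1,4,1)
P² = 144/35
sum k=0..1:
  [0] +1/4 = 1/4
  [1] −1/6 = -1/6
S = 1/12
C² = P²·S² = 1/35 ; C = +0.169031

+0.169031  (= +√(1/35))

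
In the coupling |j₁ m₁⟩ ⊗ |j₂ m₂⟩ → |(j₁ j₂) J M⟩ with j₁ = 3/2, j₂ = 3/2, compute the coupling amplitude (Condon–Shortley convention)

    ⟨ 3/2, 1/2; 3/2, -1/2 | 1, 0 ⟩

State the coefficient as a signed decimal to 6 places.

√[3·2!1!1!/5! · 2!1!1!2!1!1!] = √(1/5)
  +(−1)^0/∏(0,2,1,1,0,0)! = 1/2  (running 1/2)
  +(−1)^1/∏(1,1,0,0,1,1)! = -1  (running -1/2)
⟨..|..⟩ = √(1/5)·(-1/2) = -0.223607

−√(1/20) ≈ -0.223607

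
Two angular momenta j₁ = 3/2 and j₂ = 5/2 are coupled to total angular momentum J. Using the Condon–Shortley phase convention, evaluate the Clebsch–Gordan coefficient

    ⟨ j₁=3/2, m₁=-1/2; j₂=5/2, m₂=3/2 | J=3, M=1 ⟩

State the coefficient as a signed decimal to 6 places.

√[7·1!2!4!/8! · 1!2!4!1!4!2!] = √(96/5)
  +(−1)^0/∏(0,1,2,4,0,0)! = 1/48  (running 1/48)
  +(−1)^1/∏(1,0,1,3,1,1)! = -1/6  (running -7/48)
⟨..|..⟩ = √(96/5)·(-7/48) = -0.639010

−√(49/120) ≈ -0.639010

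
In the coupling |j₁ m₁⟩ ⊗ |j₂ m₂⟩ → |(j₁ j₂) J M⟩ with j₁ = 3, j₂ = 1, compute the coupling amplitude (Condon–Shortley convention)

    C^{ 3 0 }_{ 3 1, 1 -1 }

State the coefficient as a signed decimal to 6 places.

j₁+j₂−J=1  J+j₁−j₂=5  J−j₁+j₂=1  j₁+j₂+J+1=8
(j₁±m₁, j₂±m₂, J±M) = (4,2,0,2,3,3)
P² = 72
sum k=0..0:
  [0] +1/12 = 1/12
S = 1/12
C² = P²·S² = 1/2 ; C = +0.707107

+0.707107  (= +√(1/2))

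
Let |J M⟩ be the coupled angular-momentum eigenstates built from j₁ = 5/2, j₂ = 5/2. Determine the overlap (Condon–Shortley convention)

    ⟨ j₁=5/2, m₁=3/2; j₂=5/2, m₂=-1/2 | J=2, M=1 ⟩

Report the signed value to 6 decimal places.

j₁+j₂−J=3  J+j₁−j₂=2  J−j₁+j₂=2  j₁+j₂+J+1=8
(j₁±m₁, j₂±m₂, J±M) = (4,1,2,3,3,1)
P² = 36/7
sum k=0..1:
  [0] +1/12 = 1/12
  [1] −1/4 = -1/4
S = -1/6
C² = P²·S² = 1/7 ; C = -0.377964

−√(1/7) = -0.377964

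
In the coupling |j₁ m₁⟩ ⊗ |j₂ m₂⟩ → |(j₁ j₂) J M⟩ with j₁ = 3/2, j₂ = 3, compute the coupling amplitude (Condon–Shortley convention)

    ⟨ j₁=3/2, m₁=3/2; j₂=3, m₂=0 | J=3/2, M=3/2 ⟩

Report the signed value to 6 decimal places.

+0.169031

j₁+j₂−J=3  J+j₁−j₂=0  J−j₁+j₂=3  j₁+j₂+J+1=7
(j₁±m₁, j₂±m₂, J±M) = (3,0,3,3,3,0)
P² = 1296/35
sum k=0..0:
  [0] +1/36 = 1/36
S = 1/36
C² = P²·S² = 1/35 ; C = +0.169031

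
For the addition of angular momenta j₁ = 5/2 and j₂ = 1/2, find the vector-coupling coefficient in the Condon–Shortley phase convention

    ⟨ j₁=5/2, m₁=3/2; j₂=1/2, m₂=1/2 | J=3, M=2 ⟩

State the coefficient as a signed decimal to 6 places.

+0.912871  (= +√(5/6))

√[7·0!5!1!/7! · 4!1!1!0!5!1!] = √(480)
  +(−1)^0/∏(0,0,1,1,4,0)! = 1/24  (running 1/24)
⟨..|..⟩ = √(480)·(1/24) = +0.912871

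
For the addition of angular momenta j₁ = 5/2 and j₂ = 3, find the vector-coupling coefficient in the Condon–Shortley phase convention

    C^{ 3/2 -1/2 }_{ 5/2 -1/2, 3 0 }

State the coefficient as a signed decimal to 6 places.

+0.338062  (= +√(4/35))

√[4·4!1!2!/8! · 2!3!3!3!1!2!] = √(144/35)
  +(−1)^2/∏(2,2,1,1,0,1)! = 1/4  (running 1/4)
  +(−1)^3/∏(3,1,0,0,1,2)! = -1/12  (running 1/6)
⟨..|..⟩ = √(144/35)·(1/6) = +0.338062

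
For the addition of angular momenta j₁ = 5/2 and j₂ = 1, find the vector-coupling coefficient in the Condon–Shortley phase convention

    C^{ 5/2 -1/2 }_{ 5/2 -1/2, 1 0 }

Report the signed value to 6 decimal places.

−√(1/35) = -0.169031

j₁+j₂−J=1  J+j₁−j₂=4  J−j₁+j₂=1  j₁+j₂+J+1=7
(j₁±m₁, j₂±m₂, J±M) = (2,3,1,1,2,3)
P² = 144/35
sum k=0..1:
  [0] +1/6 = 1/6
  [1] −1/4 = -1/4
S = -1/12
C² = P²·S² = 1/35 ; C = -0.169031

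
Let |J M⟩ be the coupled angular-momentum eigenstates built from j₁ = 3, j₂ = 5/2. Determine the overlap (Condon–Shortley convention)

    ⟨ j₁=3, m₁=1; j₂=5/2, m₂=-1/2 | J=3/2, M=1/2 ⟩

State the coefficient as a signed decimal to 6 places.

triangle: 4!*2!*1!/8! = 48/40320
(j±m)!: 4!*2!*2!*3!*2!*1! = 1152
prefactor² = (2J+1)*Δ*N² = 192/35
  k=1: −1/(1!*3!*1!*1!*1!*0!) = -1/6
  k=2: +1/(2!*2!*0!*0!*2!*1!) = 1/8
Σ = -1/24  ⇒  CG² = 192/35*(-1/24)² = 1/105
CG = −√(1/105) = -0.097590

−√(1/105) ≈ -0.097590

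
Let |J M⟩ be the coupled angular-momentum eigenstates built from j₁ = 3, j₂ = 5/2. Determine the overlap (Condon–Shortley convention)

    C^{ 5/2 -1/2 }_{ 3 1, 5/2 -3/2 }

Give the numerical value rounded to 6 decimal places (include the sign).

-0.169031

√[6·3!3!2!/9! · 4!2!1!4!2!3!] = √(576/35)
  +(−1)^0/∏(0,3,2,1,1,1)! = 1/12  (running 1/12)
  +(−1)^1/∏(1,2,1,0,2,2)! = -1/8  (running -1/24)
⟨..|..⟩ = √(576/35)·(-1/24) = -0.169031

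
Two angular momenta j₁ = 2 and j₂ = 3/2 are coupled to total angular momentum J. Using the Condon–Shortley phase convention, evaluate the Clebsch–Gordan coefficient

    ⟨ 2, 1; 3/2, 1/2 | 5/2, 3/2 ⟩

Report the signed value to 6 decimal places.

triangle: 1!·3!·2!/7! = 12/5040
(j±m)!: 3!·1!·2!·1!·4!·1! = 288
prefactor² = (2J+1)·Δ·N² = 144/35
  k=0: +1/(0!·1!·1!·2!·2!·0!) = 1/4
  k=1: −1/(1!·0!·0!·1!·3!·1!) = -1/6
Σ = 1/12  ⇒  CG² = 144/35·1/12² = 1/35
CG = +√(1/35) = +0.169031

+√(1/35) ≈ +0.169031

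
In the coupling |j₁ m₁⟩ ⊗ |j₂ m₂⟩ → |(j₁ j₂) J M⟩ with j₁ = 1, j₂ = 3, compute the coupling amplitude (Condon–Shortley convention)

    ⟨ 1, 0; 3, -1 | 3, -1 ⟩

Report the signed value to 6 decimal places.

+0.288675  (= +√(1/12))

√[7·1!1!5!/8! · 1!1!2!4!2!4!] = √(48)
  +(−1)^0/∏(0,1,1,2,0,3)! = 1/12  (running 1/12)
  +(−1)^1/∏(1,0,0,1,1,4)! = -1/24  (running 1/24)
⟨..|..⟩ = √(48)·(1/24) = +0.288675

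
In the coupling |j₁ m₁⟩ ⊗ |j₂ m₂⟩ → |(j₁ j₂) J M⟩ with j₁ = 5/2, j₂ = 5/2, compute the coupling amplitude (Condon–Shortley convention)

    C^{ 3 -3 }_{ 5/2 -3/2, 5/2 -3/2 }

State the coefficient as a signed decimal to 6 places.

√[7·2!3!3!/9! · 1!4!1!4!0!6!] = √(576)
  +(−1)^1/∏(1,1,3,0,0,3)! = -1/36  (running -1/36)
⟨..|..⟩ = √(576)·(-1/36) = -0.666667

-0.666667  (= −√(4/9))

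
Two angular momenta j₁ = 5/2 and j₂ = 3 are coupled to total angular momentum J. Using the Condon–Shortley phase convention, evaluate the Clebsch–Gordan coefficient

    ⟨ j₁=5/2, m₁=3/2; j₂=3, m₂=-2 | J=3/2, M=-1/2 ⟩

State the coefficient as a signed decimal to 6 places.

−√(1/21) = -0.218218

triangle: 4!×1!×2!/8! = 48/40320
(j±m)!: 4!×1!×1!×5!×1!×2! = 5760
prefactor² = (2J+1)×Δ×N² = 192/7
  k=0: +1/(0!×4!×1!×1!×0!×1!) = 1/24
  k=1: −1/(1!×3!×0!×0!×1!×2!) = -1/12
Σ = -1/24  ⇒  CG² = 192/7×(-1/24)² = 1/21
CG = −√(1/21) = -0.218218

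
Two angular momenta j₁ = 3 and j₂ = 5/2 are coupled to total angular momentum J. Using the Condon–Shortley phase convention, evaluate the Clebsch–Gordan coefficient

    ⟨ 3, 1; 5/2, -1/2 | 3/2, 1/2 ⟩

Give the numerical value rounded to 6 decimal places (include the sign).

triangle: 4!·2!·1!/8! = 48/40320
(j±m)!: 4!·2!·2!·3!·2!·1! = 1152
prefactor² = (2J+1)·Δ·N² = 192/35
  k=1: −1/(1!·3!·1!·1!·1!·0!) = -1/6
  k=2: +1/(2!·2!·0!·0!·2!·1!) = 1/8
Σ = -1/24  ⇒  CG² = 192/35·(-1/24)² = 1/105
CG = −√(1/105) = -0.097590

−√(1/105) = -0.097590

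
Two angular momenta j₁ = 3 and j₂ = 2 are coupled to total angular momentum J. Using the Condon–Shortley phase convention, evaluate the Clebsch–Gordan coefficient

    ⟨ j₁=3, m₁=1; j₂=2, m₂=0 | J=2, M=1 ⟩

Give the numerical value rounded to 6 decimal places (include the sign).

−√(1/7) = -0.377964

√[5·3!3!1!/8! · 4!2!2!2!3!1!] = √(36/7)
  +(−1)^1/∏(1,2,1,1,2,0)! = -1/4  (running -1/4)
  +(−1)^2/∏(2,1,0,0,3,1)! = 1/12  (running -1/6)
⟨..|..⟩ = √(36/7)·(-1/6) = -0.377964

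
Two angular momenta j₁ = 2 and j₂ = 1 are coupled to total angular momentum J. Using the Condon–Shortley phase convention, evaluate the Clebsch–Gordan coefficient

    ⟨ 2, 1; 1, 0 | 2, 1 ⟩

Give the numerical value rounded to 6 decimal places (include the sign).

+√(1/6) ≈ +0.408248

triangle: 1!×3!×1!/6! = 6/720
(j±m)!: 3!×1!×1!×1!×3!×1! = 36
prefactor² = (2J+1)×Δ×N² = 3/2
  k=0: +1/(0!×1!×1!×1!×2!×0!) = 1/2
  k=1: −1/(1!×0!×0!×0!×3!×1!) = -1/6
Σ = 1/3  ⇒  CG² = 3/2×1/3² = 1/6
CG = +√(1/6) = +0.408248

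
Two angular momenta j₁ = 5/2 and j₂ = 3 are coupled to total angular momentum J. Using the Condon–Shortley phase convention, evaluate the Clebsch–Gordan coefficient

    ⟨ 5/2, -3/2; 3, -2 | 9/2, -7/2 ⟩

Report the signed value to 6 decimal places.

j₁+j₂−J=1  J+j₁−j₂=4  J−j₁+j₂=5  j₁+j₂+J+1=11
(j₁±m₁, j₂±m₂, J±M) = (1,4,1,5,1,8)
P² = 921600/11
sum k=0..1:
  [0] +1/576 = 1/576
  [1] −1/720 = -1/720
S = 1/2880
C² = P²·S² = 1/99 ; C = +0.100504

+√(1/99) = +0.100504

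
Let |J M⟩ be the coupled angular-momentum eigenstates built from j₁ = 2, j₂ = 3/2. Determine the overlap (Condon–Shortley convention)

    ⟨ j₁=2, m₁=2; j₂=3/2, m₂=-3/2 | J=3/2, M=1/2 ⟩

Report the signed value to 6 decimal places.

√[4·2!2!1!/6! · 4!0!0!3!2!1!] = √(32/5)
  +(−1)^0/∏(0,2,0,0,2,1)! = 1/4  (running 1/4)
⟨..|..⟩ = √(32/5)·(1/4) = +0.632456

+√(2/5) = +0.632456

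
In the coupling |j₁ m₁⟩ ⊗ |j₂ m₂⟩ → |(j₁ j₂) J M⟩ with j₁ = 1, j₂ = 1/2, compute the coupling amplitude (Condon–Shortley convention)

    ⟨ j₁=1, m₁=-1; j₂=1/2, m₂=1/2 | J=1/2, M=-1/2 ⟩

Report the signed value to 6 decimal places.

-0.816497

j₁+j₂−J=1  J+j₁−j₂=1  J−j₁+j₂=0  j₁+j₂+J+1=3
(j₁±m₁, j₂±m₂, J±M) = (0,2,1,0,0,1)
P² = 2/3
sum k=1..1:
  [1] −1/1 = -1
S = -1
C² = P²·S² = 2/3 ; C = -0.816497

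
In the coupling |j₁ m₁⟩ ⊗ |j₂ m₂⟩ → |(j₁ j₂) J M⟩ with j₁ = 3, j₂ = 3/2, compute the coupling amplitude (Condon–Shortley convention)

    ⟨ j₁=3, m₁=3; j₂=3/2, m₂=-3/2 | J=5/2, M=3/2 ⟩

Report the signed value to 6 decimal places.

√[6·2!4!1!/8! · 6!0!0!3!4!1!] = √(5184/7)
  +(−1)^0/∏(0,2,0,0,4,1)! = 1/48  (running 1/48)
⟨..|..⟩ = √(5184/7)·(1/48) = +0.566947

+√(9/28) ≈ +0.566947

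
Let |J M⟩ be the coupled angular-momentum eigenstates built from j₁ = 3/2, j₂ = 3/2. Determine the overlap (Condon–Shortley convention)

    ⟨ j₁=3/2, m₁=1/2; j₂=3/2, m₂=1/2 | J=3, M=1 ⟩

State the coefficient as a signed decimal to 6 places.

√[7·0!3!3!/7! · 2!1!2!1!4!2!] = √(48/5)
  +(−1)^0/∏(0,0,1,2,2,1)! = 1/4  (running 1/4)
⟨..|..⟩ = √(48/5)·(1/4) = +0.774597

+√(3/5) = +0.774597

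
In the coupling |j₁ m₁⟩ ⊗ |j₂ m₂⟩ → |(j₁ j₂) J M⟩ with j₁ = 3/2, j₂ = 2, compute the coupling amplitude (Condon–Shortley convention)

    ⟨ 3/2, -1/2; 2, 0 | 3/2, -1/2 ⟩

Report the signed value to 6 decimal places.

√[4·2!1!2!/6! · 1!2!2!2!1!2!] = √(16/45)
  +(−1)^1/∏(1,1,1,1,0,1)! = -1  (running -1)
  +(−1)^2/∏(2,0,0,0,1,2)! = 1/4  (running -3/4)
⟨..|..⟩ = √(16/45)·(-3/4) = -0.447214

-0.447214  (= −√(1/5))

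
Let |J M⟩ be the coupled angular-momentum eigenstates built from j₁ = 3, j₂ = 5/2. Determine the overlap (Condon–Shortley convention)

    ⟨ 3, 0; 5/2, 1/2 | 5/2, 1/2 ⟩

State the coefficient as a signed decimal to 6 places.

j₁+j₂−J=3  J+j₁−j₂=3  J−j₁+j₂=2  j₁+j₂+J+1=9
(j₁±m₁, j₂±m₂, J±M) = (3,3,3,2,3,2)
P² = 216/35
sum k=1..3:
  [1] −1/8 = -1/8
  [2] +1/4 = 1/4
  [3] −1/72 = -1/72
S = 1/9
C² = P²·S² = 8/105 ; C = +0.276026

+0.276026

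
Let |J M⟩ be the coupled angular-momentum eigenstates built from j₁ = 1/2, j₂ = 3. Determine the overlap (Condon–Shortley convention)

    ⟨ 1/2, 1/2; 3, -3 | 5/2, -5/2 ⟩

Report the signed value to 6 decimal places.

+√(6/7) ≈ +0.925820

√[6·1!0!5!/7! · 1!0!0!6!0!5!] = √(86400/7)
  +(−1)^0/∏(0,1,0,0,0,5)! = 1/120  (running 1/120)
⟨..|..⟩ = √(86400/7)·(1/120) = +0.925820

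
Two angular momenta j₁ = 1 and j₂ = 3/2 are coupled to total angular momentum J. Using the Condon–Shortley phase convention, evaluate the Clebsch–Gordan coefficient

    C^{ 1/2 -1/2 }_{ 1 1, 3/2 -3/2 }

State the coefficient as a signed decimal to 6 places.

√[2·2!0!1!/4! · 2!0!0!3!0!1!] = √(2)
  +(−1)^0/∏(0,2,0,0,0,1)! = 1/2  (running 1/2)
⟨..|..⟩ = √(2)·(1/2) = +0.707107

+√(1/2) = +0.707107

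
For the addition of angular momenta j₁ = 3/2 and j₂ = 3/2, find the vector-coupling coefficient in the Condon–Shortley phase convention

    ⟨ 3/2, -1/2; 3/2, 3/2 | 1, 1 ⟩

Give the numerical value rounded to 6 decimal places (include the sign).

√[3·2!1!1!/5! · 1!2!3!0!2!0!] = √(6/5)
  +(−1)^2/∏(2,0,0,1,1,0)! = 1/2  (running 1/2)
⟨..|..⟩ = √(6/5)·(1/2) = +0.547723

+0.547723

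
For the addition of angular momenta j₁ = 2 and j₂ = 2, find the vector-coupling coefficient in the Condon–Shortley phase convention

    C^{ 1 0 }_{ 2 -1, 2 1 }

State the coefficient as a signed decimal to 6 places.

j₁+j₂−J=3  J+j₁−j₂=1  J−j₁+j₂=1  j₁+j₂+J+1=6
(j₁±m₁, j₂±m₂, J±M) = (1,3,3,1,1,1)
P² = 9/10
sum k=2..3:
  [2] +1/2 = 1/2
  [3] −1/6 = -1/6
S = 1/3
C² = P²·S² = 1/10 ; C = +0.316228

+0.316228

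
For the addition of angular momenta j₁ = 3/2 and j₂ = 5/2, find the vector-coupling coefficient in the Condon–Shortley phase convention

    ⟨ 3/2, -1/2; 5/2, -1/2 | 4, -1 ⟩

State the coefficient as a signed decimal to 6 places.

j₁+j₂−J=0  J+j₁−j₂=3  J−j₁+j₂=5  j₁+j₂+J+1=9
(j₁±m₁, j₂±m₂, J±M) = (1,2,2,3,3,5)
P² = 2160/7
sum k=0..0:
  [0] +1/24 = 1/24
S = 1/24
C² = P²·S² = 15/28 ; C = +0.731925

+0.731925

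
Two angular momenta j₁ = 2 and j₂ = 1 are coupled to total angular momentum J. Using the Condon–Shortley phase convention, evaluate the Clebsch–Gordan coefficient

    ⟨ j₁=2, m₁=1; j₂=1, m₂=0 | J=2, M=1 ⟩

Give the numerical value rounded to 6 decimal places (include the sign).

+√(1/6) = +0.408248

j₁+j₂−J=1  J+j₁−j₂=3  J−j₁+j₂=1  j₁+j₂+J+1=6
(j₁±m₁, j₂±m₂, J±M) = (3,1,1,1,3,1)
P² = 3/2
sum k=0..1:
  [0] +1/2 = 1/2
  [1] −1/6 = -1/6
S = 1/3
C² = P²·S² = 1/6 ; C = +0.408248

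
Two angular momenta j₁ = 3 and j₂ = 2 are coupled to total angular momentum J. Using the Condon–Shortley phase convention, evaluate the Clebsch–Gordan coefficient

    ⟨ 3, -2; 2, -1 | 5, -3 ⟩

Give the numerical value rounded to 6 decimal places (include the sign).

√[11·0!6!4!/11! · 1!5!1!3!2!8!] = √(276480)
  +(−1)^0/∏(0,0,5,1,1,3)! = 1/720  (running 1/720)
⟨..|..⟩ = √(276480)·(1/720) = +0.730297

+√(8/15) ≈ +0.730297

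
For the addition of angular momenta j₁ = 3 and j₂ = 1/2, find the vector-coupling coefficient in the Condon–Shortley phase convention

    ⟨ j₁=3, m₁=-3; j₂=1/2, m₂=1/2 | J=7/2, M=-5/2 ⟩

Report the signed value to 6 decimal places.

+√(1/7) ≈ +0.377964

√[8·0!6!1!/8! · 0!6!1!0!1!6!] = √(518400/7)
  +(−1)^0/∏(0,0,6,1,0,0)! = 1/720  (running 1/720)
⟨..|..⟩ = √(518400/7)·(1/720) = +0.377964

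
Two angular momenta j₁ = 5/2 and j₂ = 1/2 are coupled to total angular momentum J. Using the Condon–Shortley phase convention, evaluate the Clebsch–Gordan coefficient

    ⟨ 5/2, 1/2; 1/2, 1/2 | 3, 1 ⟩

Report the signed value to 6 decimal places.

triangle: 0!·5!·1!/7! = 120/5040
(j±m)!: 3!·2!·1!·0!·4!·2! = 576
prefactor² = (2J+1)·Δ·N² = 96
  k=0: +1/(0!·0!·2!·1!·3!·0!) = 1/12
Σ = 1/12  ⇒  CG² = 96·1/12² = 2/3
CG = +√(2/3) = +0.816497

+√(2/3) ≈ +0.816497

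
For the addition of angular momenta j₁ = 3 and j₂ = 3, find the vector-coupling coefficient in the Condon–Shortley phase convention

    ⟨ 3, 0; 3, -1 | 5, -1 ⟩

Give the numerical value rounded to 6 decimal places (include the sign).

+√(5/42) ≈ +0.345033

j₁+j₂−J=1  J+j₁−j₂=5  J−j₁+j₂=5  j₁+j₂+J+1=12
(j₁±m₁, j₂±m₂, J±M) = (3,3,2,4,4,6)
P² = 69120/7
sum k=0..1:
  [0] +1/144 = 1/144
  [1] −1/288 = -1/288
S = 1/288
C² = P²·S² = 5/42 ; C = +0.345033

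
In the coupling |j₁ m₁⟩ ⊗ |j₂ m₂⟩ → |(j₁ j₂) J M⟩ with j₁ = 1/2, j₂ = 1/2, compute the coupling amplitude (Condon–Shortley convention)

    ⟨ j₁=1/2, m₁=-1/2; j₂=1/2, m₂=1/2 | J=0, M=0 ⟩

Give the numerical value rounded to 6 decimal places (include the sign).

√[1·1!0!0!/2! · 0!1!1!0!0!0!] = √(1/2)
  +(−1)^1/∏(1,0,0,0,0,0)! = -1  (running -1)
⟨..|..⟩ = √(1/2)·(-1) = -0.707107

−√(1/2) = -0.707107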